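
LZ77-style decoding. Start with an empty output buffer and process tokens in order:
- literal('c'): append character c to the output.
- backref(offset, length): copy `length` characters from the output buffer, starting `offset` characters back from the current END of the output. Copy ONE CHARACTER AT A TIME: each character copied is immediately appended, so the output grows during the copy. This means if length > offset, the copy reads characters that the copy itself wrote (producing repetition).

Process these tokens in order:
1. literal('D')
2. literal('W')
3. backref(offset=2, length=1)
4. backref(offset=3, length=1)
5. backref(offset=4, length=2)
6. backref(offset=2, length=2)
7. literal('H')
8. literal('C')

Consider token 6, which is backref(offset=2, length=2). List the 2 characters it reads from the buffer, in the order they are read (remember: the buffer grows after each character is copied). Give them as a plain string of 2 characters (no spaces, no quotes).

Token 1: literal('D'). Output: "D"
Token 2: literal('W'). Output: "DW"
Token 3: backref(off=2, len=1). Copied 'D' from pos 0. Output: "DWD"
Token 4: backref(off=3, len=1). Copied 'D' from pos 0. Output: "DWDD"
Token 5: backref(off=4, len=2). Copied 'DW' from pos 0. Output: "DWDDDW"
Token 6: backref(off=2, len=2). Buffer before: "DWDDDW" (len 6)
  byte 1: read out[4]='D', append. Buffer now: "DWDDDWD"
  byte 2: read out[5]='W', append. Buffer now: "DWDDDWDW"

Answer: DW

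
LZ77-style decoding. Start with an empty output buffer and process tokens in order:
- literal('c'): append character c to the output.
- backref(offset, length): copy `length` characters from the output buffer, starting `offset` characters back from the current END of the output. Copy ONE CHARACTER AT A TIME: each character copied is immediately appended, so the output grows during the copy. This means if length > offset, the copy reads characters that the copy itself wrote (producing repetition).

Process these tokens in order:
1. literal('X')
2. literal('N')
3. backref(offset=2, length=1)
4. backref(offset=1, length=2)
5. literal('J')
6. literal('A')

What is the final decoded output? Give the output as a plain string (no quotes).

Answer: XNXXXJA

Derivation:
Token 1: literal('X'). Output: "X"
Token 2: literal('N'). Output: "XN"
Token 3: backref(off=2, len=1). Copied 'X' from pos 0. Output: "XNX"
Token 4: backref(off=1, len=2) (overlapping!). Copied 'XX' from pos 2. Output: "XNXXX"
Token 5: literal('J'). Output: "XNXXXJ"
Token 6: literal('A'). Output: "XNXXXJA"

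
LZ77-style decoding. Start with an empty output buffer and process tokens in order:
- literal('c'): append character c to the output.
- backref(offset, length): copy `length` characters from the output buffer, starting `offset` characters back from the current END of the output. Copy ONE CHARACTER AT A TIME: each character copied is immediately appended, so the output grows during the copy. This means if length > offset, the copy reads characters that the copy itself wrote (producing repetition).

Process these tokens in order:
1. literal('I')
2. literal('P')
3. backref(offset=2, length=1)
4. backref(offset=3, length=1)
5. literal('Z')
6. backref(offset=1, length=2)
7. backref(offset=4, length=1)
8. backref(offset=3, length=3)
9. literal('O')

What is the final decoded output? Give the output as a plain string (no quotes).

Answer: IPIIZZZIZZIO

Derivation:
Token 1: literal('I'). Output: "I"
Token 2: literal('P'). Output: "IP"
Token 3: backref(off=2, len=1). Copied 'I' from pos 0. Output: "IPI"
Token 4: backref(off=3, len=1). Copied 'I' from pos 0. Output: "IPII"
Token 5: literal('Z'). Output: "IPIIZ"
Token 6: backref(off=1, len=2) (overlapping!). Copied 'ZZ' from pos 4. Output: "IPIIZZZ"
Token 7: backref(off=4, len=1). Copied 'I' from pos 3. Output: "IPIIZZZI"
Token 8: backref(off=3, len=3). Copied 'ZZI' from pos 5. Output: "IPIIZZZIZZI"
Token 9: literal('O'). Output: "IPIIZZZIZZIO"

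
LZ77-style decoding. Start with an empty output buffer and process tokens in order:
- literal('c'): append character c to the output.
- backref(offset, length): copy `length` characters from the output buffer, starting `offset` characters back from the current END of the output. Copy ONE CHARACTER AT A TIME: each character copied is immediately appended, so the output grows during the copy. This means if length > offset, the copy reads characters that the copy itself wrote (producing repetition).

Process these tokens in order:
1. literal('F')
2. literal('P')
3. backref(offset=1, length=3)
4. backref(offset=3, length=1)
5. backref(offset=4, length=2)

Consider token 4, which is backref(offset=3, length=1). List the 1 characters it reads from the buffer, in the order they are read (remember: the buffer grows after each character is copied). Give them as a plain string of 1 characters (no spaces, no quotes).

Answer: P

Derivation:
Token 1: literal('F'). Output: "F"
Token 2: literal('P'). Output: "FP"
Token 3: backref(off=1, len=3) (overlapping!). Copied 'PPP' from pos 1. Output: "FPPPP"
Token 4: backref(off=3, len=1). Buffer before: "FPPPP" (len 5)
  byte 1: read out[2]='P', append. Buffer now: "FPPPPP"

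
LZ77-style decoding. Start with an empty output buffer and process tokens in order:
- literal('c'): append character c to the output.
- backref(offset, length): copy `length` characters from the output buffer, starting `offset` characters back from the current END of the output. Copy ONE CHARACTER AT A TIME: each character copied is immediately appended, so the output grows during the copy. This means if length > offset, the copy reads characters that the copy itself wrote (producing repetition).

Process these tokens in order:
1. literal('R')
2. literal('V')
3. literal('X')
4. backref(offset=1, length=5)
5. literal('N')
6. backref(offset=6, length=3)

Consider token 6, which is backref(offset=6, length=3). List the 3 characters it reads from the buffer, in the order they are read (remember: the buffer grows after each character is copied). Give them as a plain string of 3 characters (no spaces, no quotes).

Token 1: literal('R'). Output: "R"
Token 2: literal('V'). Output: "RV"
Token 3: literal('X'). Output: "RVX"
Token 4: backref(off=1, len=5) (overlapping!). Copied 'XXXXX' from pos 2. Output: "RVXXXXXX"
Token 5: literal('N'). Output: "RVXXXXXXN"
Token 6: backref(off=6, len=3). Buffer before: "RVXXXXXXN" (len 9)
  byte 1: read out[3]='X', append. Buffer now: "RVXXXXXXNX"
  byte 2: read out[4]='X', append. Buffer now: "RVXXXXXXNXX"
  byte 3: read out[5]='X', append. Buffer now: "RVXXXXXXNXXX"

Answer: XXX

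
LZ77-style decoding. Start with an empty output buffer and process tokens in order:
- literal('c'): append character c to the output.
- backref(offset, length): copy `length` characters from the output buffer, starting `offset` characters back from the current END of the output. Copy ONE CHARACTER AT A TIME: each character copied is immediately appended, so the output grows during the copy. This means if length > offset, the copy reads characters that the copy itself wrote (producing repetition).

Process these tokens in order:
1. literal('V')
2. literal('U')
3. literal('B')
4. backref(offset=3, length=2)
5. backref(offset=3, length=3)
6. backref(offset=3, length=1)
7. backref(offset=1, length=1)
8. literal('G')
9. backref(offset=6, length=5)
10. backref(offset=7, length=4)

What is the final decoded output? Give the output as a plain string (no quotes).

Token 1: literal('V'). Output: "V"
Token 2: literal('U'). Output: "VU"
Token 3: literal('B'). Output: "VUB"
Token 4: backref(off=3, len=2). Copied 'VU' from pos 0. Output: "VUBVU"
Token 5: backref(off=3, len=3). Copied 'BVU' from pos 2. Output: "VUBVUBVU"
Token 6: backref(off=3, len=1). Copied 'B' from pos 5. Output: "VUBVUBVUB"
Token 7: backref(off=1, len=1). Copied 'B' from pos 8. Output: "VUBVUBVUBB"
Token 8: literal('G'). Output: "VUBVUBVUBBG"
Token 9: backref(off=6, len=5). Copied 'BVUBB' from pos 5. Output: "VUBVUBVUBBGBVUBB"
Token 10: backref(off=7, len=4). Copied 'BGBV' from pos 9. Output: "VUBVUBVUBBGBVUBBBGBV"

Answer: VUBVUBVUBBGBVUBBBGBV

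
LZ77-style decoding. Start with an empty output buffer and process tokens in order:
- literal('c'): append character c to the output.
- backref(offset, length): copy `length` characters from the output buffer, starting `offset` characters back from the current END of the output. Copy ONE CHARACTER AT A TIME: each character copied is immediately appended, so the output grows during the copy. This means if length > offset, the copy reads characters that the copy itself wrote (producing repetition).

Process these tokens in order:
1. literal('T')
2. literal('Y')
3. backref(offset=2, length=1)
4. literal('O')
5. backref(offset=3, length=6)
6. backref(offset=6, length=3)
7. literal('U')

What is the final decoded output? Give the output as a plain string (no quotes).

Answer: TYTOYTOYTOYTOU

Derivation:
Token 1: literal('T'). Output: "T"
Token 2: literal('Y'). Output: "TY"
Token 3: backref(off=2, len=1). Copied 'T' from pos 0. Output: "TYT"
Token 4: literal('O'). Output: "TYTO"
Token 5: backref(off=3, len=6) (overlapping!). Copied 'YTOYTO' from pos 1. Output: "TYTOYTOYTO"
Token 6: backref(off=6, len=3). Copied 'YTO' from pos 4. Output: "TYTOYTOYTOYTO"
Token 7: literal('U'). Output: "TYTOYTOYTOYTOU"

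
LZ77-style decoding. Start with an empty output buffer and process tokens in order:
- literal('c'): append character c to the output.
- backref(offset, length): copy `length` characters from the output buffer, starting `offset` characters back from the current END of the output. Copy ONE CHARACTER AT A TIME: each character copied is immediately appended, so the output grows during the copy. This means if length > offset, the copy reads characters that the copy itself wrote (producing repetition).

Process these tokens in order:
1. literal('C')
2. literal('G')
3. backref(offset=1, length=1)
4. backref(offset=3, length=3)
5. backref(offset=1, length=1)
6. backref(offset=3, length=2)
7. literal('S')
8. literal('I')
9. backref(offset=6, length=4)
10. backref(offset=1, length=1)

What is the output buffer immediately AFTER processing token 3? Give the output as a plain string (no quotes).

Token 1: literal('C'). Output: "C"
Token 2: literal('G'). Output: "CG"
Token 3: backref(off=1, len=1). Copied 'G' from pos 1. Output: "CGG"

Answer: CGG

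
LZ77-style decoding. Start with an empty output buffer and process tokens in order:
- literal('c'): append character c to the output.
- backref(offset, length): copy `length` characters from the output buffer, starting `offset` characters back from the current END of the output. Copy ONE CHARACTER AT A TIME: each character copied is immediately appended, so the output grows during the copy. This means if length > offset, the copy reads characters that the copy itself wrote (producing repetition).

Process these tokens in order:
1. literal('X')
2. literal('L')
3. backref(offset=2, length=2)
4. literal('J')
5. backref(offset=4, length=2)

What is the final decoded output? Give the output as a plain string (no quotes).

Answer: XLXLJLX

Derivation:
Token 1: literal('X'). Output: "X"
Token 2: literal('L'). Output: "XL"
Token 3: backref(off=2, len=2). Copied 'XL' from pos 0. Output: "XLXL"
Token 4: literal('J'). Output: "XLXLJ"
Token 5: backref(off=4, len=2). Copied 'LX' from pos 1. Output: "XLXLJLX"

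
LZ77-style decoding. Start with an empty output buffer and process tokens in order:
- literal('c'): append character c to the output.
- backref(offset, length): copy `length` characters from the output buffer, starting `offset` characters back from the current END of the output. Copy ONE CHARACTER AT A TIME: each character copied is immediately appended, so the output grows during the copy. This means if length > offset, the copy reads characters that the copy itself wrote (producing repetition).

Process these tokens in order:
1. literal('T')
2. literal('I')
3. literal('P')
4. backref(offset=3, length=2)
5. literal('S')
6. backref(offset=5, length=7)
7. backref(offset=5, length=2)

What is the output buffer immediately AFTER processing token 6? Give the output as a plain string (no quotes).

Answer: TIPTISIPTISIP

Derivation:
Token 1: literal('T'). Output: "T"
Token 2: literal('I'). Output: "TI"
Token 3: literal('P'). Output: "TIP"
Token 4: backref(off=3, len=2). Copied 'TI' from pos 0. Output: "TIPTI"
Token 5: literal('S'). Output: "TIPTIS"
Token 6: backref(off=5, len=7) (overlapping!). Copied 'IPTISIP' from pos 1. Output: "TIPTISIPTISIP"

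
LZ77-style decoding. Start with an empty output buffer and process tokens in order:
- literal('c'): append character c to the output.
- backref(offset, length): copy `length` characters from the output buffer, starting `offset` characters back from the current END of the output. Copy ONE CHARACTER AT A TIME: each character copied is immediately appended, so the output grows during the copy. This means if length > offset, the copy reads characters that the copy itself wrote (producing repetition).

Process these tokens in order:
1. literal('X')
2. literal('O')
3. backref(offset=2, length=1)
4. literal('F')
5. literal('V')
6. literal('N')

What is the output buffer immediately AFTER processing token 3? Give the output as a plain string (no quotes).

Token 1: literal('X'). Output: "X"
Token 2: literal('O'). Output: "XO"
Token 3: backref(off=2, len=1). Copied 'X' from pos 0. Output: "XOX"

Answer: XOX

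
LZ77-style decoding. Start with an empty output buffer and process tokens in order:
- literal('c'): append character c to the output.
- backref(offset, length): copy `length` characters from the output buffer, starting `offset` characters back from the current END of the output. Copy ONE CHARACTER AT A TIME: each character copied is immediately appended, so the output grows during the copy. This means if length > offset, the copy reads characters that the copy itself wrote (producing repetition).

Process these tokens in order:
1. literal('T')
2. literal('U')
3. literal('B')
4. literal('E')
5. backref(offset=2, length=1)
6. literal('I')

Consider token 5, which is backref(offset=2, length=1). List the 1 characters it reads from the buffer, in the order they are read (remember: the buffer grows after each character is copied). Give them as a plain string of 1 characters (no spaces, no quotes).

Answer: B

Derivation:
Token 1: literal('T'). Output: "T"
Token 2: literal('U'). Output: "TU"
Token 3: literal('B'). Output: "TUB"
Token 4: literal('E'). Output: "TUBE"
Token 5: backref(off=2, len=1). Buffer before: "TUBE" (len 4)
  byte 1: read out[2]='B', append. Buffer now: "TUBEB"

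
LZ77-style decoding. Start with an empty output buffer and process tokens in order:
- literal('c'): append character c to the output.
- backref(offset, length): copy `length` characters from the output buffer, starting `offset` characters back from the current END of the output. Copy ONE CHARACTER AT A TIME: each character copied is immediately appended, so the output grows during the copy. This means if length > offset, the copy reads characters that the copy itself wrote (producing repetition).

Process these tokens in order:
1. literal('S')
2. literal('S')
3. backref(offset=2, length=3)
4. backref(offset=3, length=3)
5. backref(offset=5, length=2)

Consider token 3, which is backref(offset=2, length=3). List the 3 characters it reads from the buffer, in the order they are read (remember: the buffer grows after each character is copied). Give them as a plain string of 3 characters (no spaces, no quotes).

Token 1: literal('S'). Output: "S"
Token 2: literal('S'). Output: "SS"
Token 3: backref(off=2, len=3). Buffer before: "SS" (len 2)
  byte 1: read out[0]='S', append. Buffer now: "SSS"
  byte 2: read out[1]='S', append. Buffer now: "SSSS"
  byte 3: read out[2]='S', append. Buffer now: "SSSSS"

Answer: SSS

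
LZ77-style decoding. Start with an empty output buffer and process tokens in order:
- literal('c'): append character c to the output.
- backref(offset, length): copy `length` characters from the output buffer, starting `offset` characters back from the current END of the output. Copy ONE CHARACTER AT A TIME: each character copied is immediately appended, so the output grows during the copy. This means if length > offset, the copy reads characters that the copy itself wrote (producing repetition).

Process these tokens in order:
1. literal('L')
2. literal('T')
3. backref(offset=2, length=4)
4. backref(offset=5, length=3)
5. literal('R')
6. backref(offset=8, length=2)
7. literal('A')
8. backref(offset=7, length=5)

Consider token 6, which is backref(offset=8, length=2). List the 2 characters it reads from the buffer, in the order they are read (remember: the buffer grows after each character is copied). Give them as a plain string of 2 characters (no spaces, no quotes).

Token 1: literal('L'). Output: "L"
Token 2: literal('T'). Output: "LT"
Token 3: backref(off=2, len=4) (overlapping!). Copied 'LTLT' from pos 0. Output: "LTLTLT"
Token 4: backref(off=5, len=3). Copied 'TLT' from pos 1. Output: "LTLTLTTLT"
Token 5: literal('R'). Output: "LTLTLTTLTR"
Token 6: backref(off=8, len=2). Buffer before: "LTLTLTTLTR" (len 10)
  byte 1: read out[2]='L', append. Buffer now: "LTLTLTTLTRL"
  byte 2: read out[3]='T', append. Buffer now: "LTLTLTTLTRLT"

Answer: LT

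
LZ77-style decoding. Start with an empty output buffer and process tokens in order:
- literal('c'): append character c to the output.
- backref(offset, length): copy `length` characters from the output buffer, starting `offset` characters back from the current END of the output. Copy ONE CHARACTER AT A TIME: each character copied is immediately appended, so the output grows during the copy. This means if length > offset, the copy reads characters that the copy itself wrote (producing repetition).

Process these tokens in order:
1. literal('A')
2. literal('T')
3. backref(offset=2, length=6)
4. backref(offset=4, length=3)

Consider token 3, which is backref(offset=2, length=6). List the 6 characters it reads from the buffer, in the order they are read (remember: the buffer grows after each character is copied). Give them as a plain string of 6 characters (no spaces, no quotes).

Answer: ATATAT

Derivation:
Token 1: literal('A'). Output: "A"
Token 2: literal('T'). Output: "AT"
Token 3: backref(off=2, len=6). Buffer before: "AT" (len 2)
  byte 1: read out[0]='A', append. Buffer now: "ATA"
  byte 2: read out[1]='T', append. Buffer now: "ATAT"
  byte 3: read out[2]='A', append. Buffer now: "ATATA"
  byte 4: read out[3]='T', append. Buffer now: "ATATAT"
  byte 5: read out[4]='A', append. Buffer now: "ATATATA"
  byte 6: read out[5]='T', append. Buffer now: "ATATATAT"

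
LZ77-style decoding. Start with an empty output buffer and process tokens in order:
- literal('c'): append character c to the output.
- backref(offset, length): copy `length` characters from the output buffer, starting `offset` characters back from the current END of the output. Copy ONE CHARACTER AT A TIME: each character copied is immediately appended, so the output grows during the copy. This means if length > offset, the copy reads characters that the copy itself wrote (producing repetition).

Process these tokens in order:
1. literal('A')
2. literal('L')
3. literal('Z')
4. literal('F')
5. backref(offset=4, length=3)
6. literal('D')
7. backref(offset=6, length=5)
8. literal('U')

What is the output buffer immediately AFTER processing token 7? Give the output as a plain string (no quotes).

Answer: ALZFALZDZFALZ

Derivation:
Token 1: literal('A'). Output: "A"
Token 2: literal('L'). Output: "AL"
Token 3: literal('Z'). Output: "ALZ"
Token 4: literal('F'). Output: "ALZF"
Token 5: backref(off=4, len=3). Copied 'ALZ' from pos 0. Output: "ALZFALZ"
Token 6: literal('D'). Output: "ALZFALZD"
Token 7: backref(off=6, len=5). Copied 'ZFALZ' from pos 2. Output: "ALZFALZDZFALZ"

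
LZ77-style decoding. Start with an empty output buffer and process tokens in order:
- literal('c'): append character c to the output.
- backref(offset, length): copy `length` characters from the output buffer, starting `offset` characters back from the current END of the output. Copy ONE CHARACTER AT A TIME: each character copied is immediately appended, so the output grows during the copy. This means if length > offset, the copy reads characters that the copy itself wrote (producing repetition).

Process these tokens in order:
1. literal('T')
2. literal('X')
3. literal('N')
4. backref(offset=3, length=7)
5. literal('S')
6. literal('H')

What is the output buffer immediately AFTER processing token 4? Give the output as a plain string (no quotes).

Answer: TXNTXNTXNT

Derivation:
Token 1: literal('T'). Output: "T"
Token 2: literal('X'). Output: "TX"
Token 3: literal('N'). Output: "TXN"
Token 4: backref(off=3, len=7) (overlapping!). Copied 'TXNTXNT' from pos 0. Output: "TXNTXNTXNT"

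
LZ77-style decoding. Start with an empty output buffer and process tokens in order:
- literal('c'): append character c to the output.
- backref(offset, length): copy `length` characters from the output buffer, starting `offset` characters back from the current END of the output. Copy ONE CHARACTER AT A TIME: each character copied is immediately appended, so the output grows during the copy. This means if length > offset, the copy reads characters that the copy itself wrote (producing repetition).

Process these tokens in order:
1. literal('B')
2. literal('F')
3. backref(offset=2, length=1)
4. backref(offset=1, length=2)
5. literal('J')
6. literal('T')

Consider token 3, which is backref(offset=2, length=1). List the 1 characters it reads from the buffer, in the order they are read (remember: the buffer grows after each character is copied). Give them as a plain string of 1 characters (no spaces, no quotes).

Answer: B

Derivation:
Token 1: literal('B'). Output: "B"
Token 2: literal('F'). Output: "BF"
Token 3: backref(off=2, len=1). Buffer before: "BF" (len 2)
  byte 1: read out[0]='B', append. Buffer now: "BFB"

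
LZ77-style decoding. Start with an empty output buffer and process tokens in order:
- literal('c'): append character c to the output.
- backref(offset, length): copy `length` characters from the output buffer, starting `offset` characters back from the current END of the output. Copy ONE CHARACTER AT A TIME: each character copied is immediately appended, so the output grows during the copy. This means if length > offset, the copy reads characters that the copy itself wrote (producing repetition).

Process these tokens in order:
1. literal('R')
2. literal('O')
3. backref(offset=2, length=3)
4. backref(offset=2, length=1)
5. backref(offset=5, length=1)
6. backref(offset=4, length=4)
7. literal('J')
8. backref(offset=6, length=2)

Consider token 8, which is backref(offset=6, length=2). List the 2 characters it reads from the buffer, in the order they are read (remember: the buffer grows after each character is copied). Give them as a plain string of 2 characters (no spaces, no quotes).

Token 1: literal('R'). Output: "R"
Token 2: literal('O'). Output: "RO"
Token 3: backref(off=2, len=3) (overlapping!). Copied 'ROR' from pos 0. Output: "ROROR"
Token 4: backref(off=2, len=1). Copied 'O' from pos 3. Output: "RORORO"
Token 5: backref(off=5, len=1). Copied 'O' from pos 1. Output: "ROROROO"
Token 6: backref(off=4, len=4). Copied 'OROO' from pos 3. Output: "ROROROOOROO"
Token 7: literal('J'). Output: "ROROROOOROOJ"
Token 8: backref(off=6, len=2). Buffer before: "ROROROOOROOJ" (len 12)
  byte 1: read out[6]='O', append. Buffer now: "ROROROOOROOJO"
  byte 2: read out[7]='O', append. Buffer now: "ROROROOOROOJOO"

Answer: OO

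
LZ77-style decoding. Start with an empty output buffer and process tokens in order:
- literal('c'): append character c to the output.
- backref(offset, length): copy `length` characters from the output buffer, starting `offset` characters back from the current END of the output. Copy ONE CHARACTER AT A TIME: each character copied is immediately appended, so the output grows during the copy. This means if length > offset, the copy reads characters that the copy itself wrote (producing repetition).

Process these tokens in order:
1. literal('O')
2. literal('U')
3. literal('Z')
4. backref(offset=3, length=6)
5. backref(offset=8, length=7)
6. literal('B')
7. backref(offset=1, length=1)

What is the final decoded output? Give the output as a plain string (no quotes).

Answer: OUZOUZOUZUZOUZOUBB

Derivation:
Token 1: literal('O'). Output: "O"
Token 2: literal('U'). Output: "OU"
Token 3: literal('Z'). Output: "OUZ"
Token 4: backref(off=3, len=6) (overlapping!). Copied 'OUZOUZ' from pos 0. Output: "OUZOUZOUZ"
Token 5: backref(off=8, len=7). Copied 'UZOUZOU' from pos 1. Output: "OUZOUZOUZUZOUZOU"
Token 6: literal('B'). Output: "OUZOUZOUZUZOUZOUB"
Token 7: backref(off=1, len=1). Copied 'B' from pos 16. Output: "OUZOUZOUZUZOUZOUBB"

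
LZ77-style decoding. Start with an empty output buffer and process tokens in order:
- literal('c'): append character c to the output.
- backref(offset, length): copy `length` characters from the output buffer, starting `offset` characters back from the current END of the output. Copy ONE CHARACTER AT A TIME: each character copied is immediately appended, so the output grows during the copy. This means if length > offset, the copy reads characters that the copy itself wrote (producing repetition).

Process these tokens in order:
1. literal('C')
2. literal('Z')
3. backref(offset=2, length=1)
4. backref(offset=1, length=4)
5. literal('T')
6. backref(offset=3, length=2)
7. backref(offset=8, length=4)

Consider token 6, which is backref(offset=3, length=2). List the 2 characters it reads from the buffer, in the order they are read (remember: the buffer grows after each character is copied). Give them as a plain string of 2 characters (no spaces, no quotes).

Token 1: literal('C'). Output: "C"
Token 2: literal('Z'). Output: "CZ"
Token 3: backref(off=2, len=1). Copied 'C' from pos 0. Output: "CZC"
Token 4: backref(off=1, len=4) (overlapping!). Copied 'CCCC' from pos 2. Output: "CZCCCCC"
Token 5: literal('T'). Output: "CZCCCCCT"
Token 6: backref(off=3, len=2). Buffer before: "CZCCCCCT" (len 8)
  byte 1: read out[5]='C', append. Buffer now: "CZCCCCCTC"
  byte 2: read out[6]='C', append. Buffer now: "CZCCCCCTCC"

Answer: CC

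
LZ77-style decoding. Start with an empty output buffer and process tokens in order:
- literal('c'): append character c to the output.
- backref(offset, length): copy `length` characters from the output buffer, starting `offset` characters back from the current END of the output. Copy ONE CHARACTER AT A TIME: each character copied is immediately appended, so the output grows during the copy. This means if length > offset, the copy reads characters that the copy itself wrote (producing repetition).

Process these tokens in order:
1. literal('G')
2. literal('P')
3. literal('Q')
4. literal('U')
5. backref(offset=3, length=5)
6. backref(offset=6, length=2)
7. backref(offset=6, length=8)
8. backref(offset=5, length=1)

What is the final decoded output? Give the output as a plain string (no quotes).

Token 1: literal('G'). Output: "G"
Token 2: literal('P'). Output: "GP"
Token 3: literal('Q'). Output: "GPQ"
Token 4: literal('U'). Output: "GPQU"
Token 5: backref(off=3, len=5) (overlapping!). Copied 'PQUPQ' from pos 1. Output: "GPQUPQUPQ"
Token 6: backref(off=6, len=2). Copied 'UP' from pos 3. Output: "GPQUPQUPQUP"
Token 7: backref(off=6, len=8) (overlapping!). Copied 'QUPQUPQU' from pos 5. Output: "GPQUPQUPQUPQUPQUPQU"
Token 8: backref(off=5, len=1). Copied 'Q' from pos 14. Output: "GPQUPQUPQUPQUPQUPQUQ"

Answer: GPQUPQUPQUPQUPQUPQUQ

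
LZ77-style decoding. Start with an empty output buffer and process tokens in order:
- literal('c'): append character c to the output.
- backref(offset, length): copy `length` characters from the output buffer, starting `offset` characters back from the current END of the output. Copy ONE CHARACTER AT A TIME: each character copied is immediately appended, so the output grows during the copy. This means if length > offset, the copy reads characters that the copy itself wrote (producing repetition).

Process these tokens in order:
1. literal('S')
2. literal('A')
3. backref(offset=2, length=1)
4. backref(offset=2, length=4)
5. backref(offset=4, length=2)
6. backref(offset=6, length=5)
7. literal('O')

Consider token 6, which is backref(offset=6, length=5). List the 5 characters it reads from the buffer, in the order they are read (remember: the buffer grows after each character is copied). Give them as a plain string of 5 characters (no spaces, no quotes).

Token 1: literal('S'). Output: "S"
Token 2: literal('A'). Output: "SA"
Token 3: backref(off=2, len=1). Copied 'S' from pos 0. Output: "SAS"
Token 4: backref(off=2, len=4) (overlapping!). Copied 'ASAS' from pos 1. Output: "SASASAS"
Token 5: backref(off=4, len=2). Copied 'AS' from pos 3. Output: "SASASASAS"
Token 6: backref(off=6, len=5). Buffer before: "SASASASAS" (len 9)
  byte 1: read out[3]='A', append. Buffer now: "SASASASASA"
  byte 2: read out[4]='S', append. Buffer now: "SASASASASAS"
  byte 3: read out[5]='A', append. Buffer now: "SASASASASASA"
  byte 4: read out[6]='S', append. Buffer now: "SASASASASASAS"
  byte 5: read out[7]='A', append. Buffer now: "SASASASASASASA"

Answer: ASASA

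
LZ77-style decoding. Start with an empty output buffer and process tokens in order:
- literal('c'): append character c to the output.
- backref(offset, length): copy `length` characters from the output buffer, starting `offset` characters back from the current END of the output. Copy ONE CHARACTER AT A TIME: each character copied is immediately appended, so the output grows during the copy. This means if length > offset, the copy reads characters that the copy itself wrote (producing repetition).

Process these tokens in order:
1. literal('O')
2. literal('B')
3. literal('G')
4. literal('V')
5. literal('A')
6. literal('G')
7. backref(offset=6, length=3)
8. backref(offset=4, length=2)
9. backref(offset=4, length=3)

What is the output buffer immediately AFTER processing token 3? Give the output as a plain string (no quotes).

Answer: OBG

Derivation:
Token 1: literal('O'). Output: "O"
Token 2: literal('B'). Output: "OB"
Token 3: literal('G'). Output: "OBG"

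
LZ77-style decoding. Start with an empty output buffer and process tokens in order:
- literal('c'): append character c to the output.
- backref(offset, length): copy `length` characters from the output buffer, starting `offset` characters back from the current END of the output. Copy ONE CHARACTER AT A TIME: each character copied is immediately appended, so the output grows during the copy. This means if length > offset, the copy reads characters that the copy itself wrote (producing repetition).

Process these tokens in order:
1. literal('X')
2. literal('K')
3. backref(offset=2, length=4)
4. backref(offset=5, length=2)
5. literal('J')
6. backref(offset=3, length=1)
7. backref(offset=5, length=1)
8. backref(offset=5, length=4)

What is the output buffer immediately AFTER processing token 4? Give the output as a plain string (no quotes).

Answer: XKXKXKKX

Derivation:
Token 1: literal('X'). Output: "X"
Token 2: literal('K'). Output: "XK"
Token 3: backref(off=2, len=4) (overlapping!). Copied 'XKXK' from pos 0. Output: "XKXKXK"
Token 4: backref(off=5, len=2). Copied 'KX' from pos 1. Output: "XKXKXKKX"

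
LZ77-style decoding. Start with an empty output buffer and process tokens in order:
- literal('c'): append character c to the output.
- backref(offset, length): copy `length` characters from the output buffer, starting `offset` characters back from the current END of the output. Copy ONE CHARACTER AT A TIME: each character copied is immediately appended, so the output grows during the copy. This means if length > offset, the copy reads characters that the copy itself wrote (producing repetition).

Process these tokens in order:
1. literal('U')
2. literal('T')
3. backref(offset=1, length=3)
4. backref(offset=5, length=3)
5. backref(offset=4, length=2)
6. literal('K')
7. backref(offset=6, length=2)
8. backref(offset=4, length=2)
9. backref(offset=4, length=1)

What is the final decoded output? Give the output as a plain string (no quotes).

Answer: UTTTTUTTTUKUTUKU

Derivation:
Token 1: literal('U'). Output: "U"
Token 2: literal('T'). Output: "UT"
Token 3: backref(off=1, len=3) (overlapping!). Copied 'TTT' from pos 1. Output: "UTTTT"
Token 4: backref(off=5, len=3). Copied 'UTT' from pos 0. Output: "UTTTTUTT"
Token 5: backref(off=4, len=2). Copied 'TU' from pos 4. Output: "UTTTTUTTTU"
Token 6: literal('K'). Output: "UTTTTUTTTUK"
Token 7: backref(off=6, len=2). Copied 'UT' from pos 5. Output: "UTTTTUTTTUKUT"
Token 8: backref(off=4, len=2). Copied 'UK' from pos 9. Output: "UTTTTUTTTUKUTUK"
Token 9: backref(off=4, len=1). Copied 'U' from pos 11. Output: "UTTTTUTTTUKUTUKU"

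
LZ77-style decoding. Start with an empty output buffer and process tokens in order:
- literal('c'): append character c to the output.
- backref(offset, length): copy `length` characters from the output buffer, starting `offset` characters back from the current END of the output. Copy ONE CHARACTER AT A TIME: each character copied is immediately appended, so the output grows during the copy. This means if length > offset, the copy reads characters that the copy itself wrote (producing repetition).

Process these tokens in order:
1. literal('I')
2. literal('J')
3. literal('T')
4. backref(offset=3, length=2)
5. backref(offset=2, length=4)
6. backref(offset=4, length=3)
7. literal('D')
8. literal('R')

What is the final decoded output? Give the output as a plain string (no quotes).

Answer: IJTIJIJIJIJIDR

Derivation:
Token 1: literal('I'). Output: "I"
Token 2: literal('J'). Output: "IJ"
Token 3: literal('T'). Output: "IJT"
Token 4: backref(off=3, len=2). Copied 'IJ' from pos 0. Output: "IJTIJ"
Token 5: backref(off=2, len=4) (overlapping!). Copied 'IJIJ' from pos 3. Output: "IJTIJIJIJ"
Token 6: backref(off=4, len=3). Copied 'IJI' from pos 5. Output: "IJTIJIJIJIJI"
Token 7: literal('D'). Output: "IJTIJIJIJIJID"
Token 8: literal('R'). Output: "IJTIJIJIJIJIDR"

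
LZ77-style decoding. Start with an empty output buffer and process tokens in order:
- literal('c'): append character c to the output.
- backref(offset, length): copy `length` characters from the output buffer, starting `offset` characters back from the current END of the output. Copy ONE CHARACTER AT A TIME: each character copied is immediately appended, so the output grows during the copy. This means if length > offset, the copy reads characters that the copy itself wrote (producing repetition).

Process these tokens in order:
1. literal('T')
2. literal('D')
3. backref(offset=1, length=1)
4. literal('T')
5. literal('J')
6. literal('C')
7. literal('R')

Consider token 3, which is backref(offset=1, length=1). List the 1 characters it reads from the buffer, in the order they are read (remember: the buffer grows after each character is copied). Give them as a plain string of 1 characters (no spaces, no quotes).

Token 1: literal('T'). Output: "T"
Token 2: literal('D'). Output: "TD"
Token 3: backref(off=1, len=1). Buffer before: "TD" (len 2)
  byte 1: read out[1]='D', append. Buffer now: "TDD"

Answer: D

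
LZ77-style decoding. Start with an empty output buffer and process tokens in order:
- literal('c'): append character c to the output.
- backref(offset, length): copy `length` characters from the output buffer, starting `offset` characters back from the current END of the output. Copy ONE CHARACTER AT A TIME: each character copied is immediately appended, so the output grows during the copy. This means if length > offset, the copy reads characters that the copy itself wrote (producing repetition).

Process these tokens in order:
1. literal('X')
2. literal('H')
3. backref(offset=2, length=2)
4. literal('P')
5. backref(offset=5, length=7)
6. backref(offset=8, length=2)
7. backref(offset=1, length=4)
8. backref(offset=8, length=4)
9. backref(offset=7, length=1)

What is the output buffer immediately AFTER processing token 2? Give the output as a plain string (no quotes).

Answer: XH

Derivation:
Token 1: literal('X'). Output: "X"
Token 2: literal('H'). Output: "XH"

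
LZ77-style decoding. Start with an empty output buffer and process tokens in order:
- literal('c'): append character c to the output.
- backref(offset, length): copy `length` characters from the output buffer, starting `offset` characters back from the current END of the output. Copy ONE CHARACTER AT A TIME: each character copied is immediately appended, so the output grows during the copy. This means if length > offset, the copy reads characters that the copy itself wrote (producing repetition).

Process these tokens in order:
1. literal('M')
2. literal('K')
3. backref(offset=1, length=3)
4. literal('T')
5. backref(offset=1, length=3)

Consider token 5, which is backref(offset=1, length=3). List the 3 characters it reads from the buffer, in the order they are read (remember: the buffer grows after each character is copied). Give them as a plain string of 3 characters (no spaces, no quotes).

Answer: TTT

Derivation:
Token 1: literal('M'). Output: "M"
Token 2: literal('K'). Output: "MK"
Token 3: backref(off=1, len=3) (overlapping!). Copied 'KKK' from pos 1. Output: "MKKKK"
Token 4: literal('T'). Output: "MKKKKT"
Token 5: backref(off=1, len=3). Buffer before: "MKKKKT" (len 6)
  byte 1: read out[5]='T', append. Buffer now: "MKKKKTT"
  byte 2: read out[6]='T', append. Buffer now: "MKKKKTTT"
  byte 3: read out[7]='T', append. Buffer now: "MKKKKTTTT"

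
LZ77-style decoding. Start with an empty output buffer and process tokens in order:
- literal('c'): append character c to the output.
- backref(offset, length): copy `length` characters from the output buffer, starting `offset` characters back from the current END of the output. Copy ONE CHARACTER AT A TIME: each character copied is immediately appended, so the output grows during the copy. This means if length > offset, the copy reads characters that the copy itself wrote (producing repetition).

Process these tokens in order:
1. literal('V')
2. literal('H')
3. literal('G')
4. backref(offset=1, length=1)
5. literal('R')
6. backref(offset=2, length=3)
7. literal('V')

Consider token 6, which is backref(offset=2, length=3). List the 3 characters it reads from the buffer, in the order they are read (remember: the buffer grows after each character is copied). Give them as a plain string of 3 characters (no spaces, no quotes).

Token 1: literal('V'). Output: "V"
Token 2: literal('H'). Output: "VH"
Token 3: literal('G'). Output: "VHG"
Token 4: backref(off=1, len=1). Copied 'G' from pos 2. Output: "VHGG"
Token 5: literal('R'). Output: "VHGGR"
Token 6: backref(off=2, len=3). Buffer before: "VHGGR" (len 5)
  byte 1: read out[3]='G', append. Buffer now: "VHGGRG"
  byte 2: read out[4]='R', append. Buffer now: "VHGGRGR"
  byte 3: read out[5]='G', append. Buffer now: "VHGGRGRG"

Answer: GRG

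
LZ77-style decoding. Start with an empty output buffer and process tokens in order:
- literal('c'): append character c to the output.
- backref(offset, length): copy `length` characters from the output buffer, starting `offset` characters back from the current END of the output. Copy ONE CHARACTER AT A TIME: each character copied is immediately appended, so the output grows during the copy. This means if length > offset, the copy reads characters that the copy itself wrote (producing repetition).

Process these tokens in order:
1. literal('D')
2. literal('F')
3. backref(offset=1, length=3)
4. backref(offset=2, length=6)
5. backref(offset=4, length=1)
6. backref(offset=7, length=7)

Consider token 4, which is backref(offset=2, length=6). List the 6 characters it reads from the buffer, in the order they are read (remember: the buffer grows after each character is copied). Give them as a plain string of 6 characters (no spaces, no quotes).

Token 1: literal('D'). Output: "D"
Token 2: literal('F'). Output: "DF"
Token 3: backref(off=1, len=3) (overlapping!). Copied 'FFF' from pos 1. Output: "DFFFF"
Token 4: backref(off=2, len=6). Buffer before: "DFFFF" (len 5)
  byte 1: read out[3]='F', append. Buffer now: "DFFFFF"
  byte 2: read out[4]='F', append. Buffer now: "DFFFFFF"
  byte 3: read out[5]='F', append. Buffer now: "DFFFFFFF"
  byte 4: read out[6]='F', append. Buffer now: "DFFFFFFFF"
  byte 5: read out[7]='F', append. Buffer now: "DFFFFFFFFF"
  byte 6: read out[8]='F', append. Buffer now: "DFFFFFFFFFF"

Answer: FFFFFF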